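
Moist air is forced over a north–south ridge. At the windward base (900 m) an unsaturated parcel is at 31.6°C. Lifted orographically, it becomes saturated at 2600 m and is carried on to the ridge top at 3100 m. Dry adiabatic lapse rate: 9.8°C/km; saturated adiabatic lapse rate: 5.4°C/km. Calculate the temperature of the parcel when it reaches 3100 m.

12.24°C

900 → 2600 m (dry, 9.8°C/km): ΔT = -9.8 × 1.7 = -16.66°C → T = 14.94°C
2600 → 3100 m (saturated, 5.4°C/km): ΔT = -5.4 × 0.5 = -2.7°C → T = 12.24°C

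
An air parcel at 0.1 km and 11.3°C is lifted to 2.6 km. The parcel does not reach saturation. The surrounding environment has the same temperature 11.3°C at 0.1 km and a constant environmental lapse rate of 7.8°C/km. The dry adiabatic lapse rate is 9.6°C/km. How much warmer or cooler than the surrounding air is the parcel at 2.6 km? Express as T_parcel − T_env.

Parcel:
  100–2600 m, dry: Δz = 2.5 km ⇒ ΔT = -24°C; T = -12.7°C
Environment:
  100–2600 m, environment: Δz = 2.5 km ⇒ ΔT = -19.5°C; T = -8.2°C
T_parcel − T_env = -12.7 − (-8.2) = -4.5°C

-4.5°C (parcel cooler than environment)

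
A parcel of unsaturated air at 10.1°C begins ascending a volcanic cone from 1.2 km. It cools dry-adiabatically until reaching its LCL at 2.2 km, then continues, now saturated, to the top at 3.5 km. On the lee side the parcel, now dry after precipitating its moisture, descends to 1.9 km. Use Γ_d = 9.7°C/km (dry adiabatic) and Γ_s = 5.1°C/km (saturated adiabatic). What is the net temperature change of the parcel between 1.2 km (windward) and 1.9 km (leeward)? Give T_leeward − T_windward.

-0.81°C

From 1200 m to 2200 m (dry): cools by 9.7 × 1 = 9.7°C, giving 0.4°C.
From 2200 m to 3500 m (saturated): cools by 5.1 × 1.3 = 6.63°C, giving -6.23°C.
From 3500 m to 1900 m (dry descent): warms by 9.7 × 1.6 = 15.52°C, giving 9.29°C.
Net change vs windward start: 9.29 − 10.1 = -0.81°C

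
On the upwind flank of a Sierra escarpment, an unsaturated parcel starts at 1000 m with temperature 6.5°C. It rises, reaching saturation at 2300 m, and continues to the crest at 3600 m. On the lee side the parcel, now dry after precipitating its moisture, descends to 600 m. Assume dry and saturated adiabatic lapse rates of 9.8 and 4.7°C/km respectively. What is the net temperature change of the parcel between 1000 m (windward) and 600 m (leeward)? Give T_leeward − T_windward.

1000–2300 m, dry: Δz = 1.3 km ⇒ ΔT = -12.74°C; T = -6.24°C
2300–3600 m, saturated: Δz = 1.3 km ⇒ ΔT = -6.11°C; T = -12.35°C
3600–600 m, dry descent: Δz = 3 km ⇒ ΔT = +29.4°C; T = 17.05°C
Net change vs windward start: 17.05 − 6.5 = +10.55°C

+10.55°C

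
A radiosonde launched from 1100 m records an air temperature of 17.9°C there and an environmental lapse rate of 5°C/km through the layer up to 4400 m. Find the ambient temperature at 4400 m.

From 1100 m to 4400 m (environmental): cools by 5 × 3.3 = 16.5°C, giving 1.4°C.

1.4°C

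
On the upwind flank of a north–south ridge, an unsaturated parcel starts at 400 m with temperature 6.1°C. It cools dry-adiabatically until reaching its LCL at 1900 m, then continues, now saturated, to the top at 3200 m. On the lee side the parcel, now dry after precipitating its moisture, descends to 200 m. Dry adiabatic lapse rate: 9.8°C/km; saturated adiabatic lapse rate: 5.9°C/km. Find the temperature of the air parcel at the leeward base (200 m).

400 → 1900 m (dry, 9.8°C/km): ΔT = -9.8 × 1.5 = -14.7°C → T = -8.6°C
1900 → 3200 m (saturated, 5.9°C/km): ΔT = -5.9 × 1.3 = -7.67°C → T = -16.27°C
3200 → 200 m (dry descent, 9.8°C/km): ΔT = +9.8 × 3 = +29.4°C → T = 13.13°C

13.13°C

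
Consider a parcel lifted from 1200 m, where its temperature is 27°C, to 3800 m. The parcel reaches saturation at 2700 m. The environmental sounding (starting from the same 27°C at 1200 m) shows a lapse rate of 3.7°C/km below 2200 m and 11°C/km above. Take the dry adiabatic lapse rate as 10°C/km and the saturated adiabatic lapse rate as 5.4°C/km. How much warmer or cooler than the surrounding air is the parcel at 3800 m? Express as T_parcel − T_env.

Parcel:
  Dry to 2700 m: -10 × 1.5 km = -15°C, so T = 12°C.
  Saturated to 3800 m: -5.4 × 1.1 km = -5.94°C, so T = 6.06°C.
Environment:
  Environment, lower layer to 2200 m: -3.7 × 1 km = -3.7°C, so T = 23.3°C.
  Environment, upper layer to 3800 m: -11 × 1.6 km = -17.6°C, so T = 5.7°C.
T_parcel − T_env = 6.06 − 5.7 = +0.36°C

+0.36°C (parcel warmer than environment)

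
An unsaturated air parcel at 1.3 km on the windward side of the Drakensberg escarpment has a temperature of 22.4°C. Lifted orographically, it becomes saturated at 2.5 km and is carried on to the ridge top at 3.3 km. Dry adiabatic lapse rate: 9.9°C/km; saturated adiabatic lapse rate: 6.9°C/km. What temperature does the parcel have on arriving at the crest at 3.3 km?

5°C

1300–2500 m, dry: Δz = 1.2 km ⇒ ΔT = -11.88°C; T = 10.52°C
2500–3300 m, saturated: Δz = 0.8 km ⇒ ΔT = -5.52°C; T = 5°C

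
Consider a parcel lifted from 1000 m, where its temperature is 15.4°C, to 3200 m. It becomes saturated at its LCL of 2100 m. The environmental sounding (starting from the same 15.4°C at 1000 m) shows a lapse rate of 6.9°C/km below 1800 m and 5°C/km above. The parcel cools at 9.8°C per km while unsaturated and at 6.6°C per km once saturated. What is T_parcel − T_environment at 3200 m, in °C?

-5.52°C (parcel cooler than environment)

Parcel:
  1000–2100 m, dry: Δz = 1.1 km ⇒ ΔT = -10.78°C; T = 4.62°C
  2100–3200 m, saturated: Δz = 1.1 km ⇒ ΔT = -7.26°C; T = -2.64°C
Environment:
  1000–1800 m, environment, lower layer: Δz = 0.8 km ⇒ ΔT = -5.52°C; T = 9.88°C
  1800–3200 m, environment, upper layer: Δz = 1.4 km ⇒ ΔT = -7°C; T = 2.88°C
T_parcel − T_env = -2.64 − 2.88 = -5.52°C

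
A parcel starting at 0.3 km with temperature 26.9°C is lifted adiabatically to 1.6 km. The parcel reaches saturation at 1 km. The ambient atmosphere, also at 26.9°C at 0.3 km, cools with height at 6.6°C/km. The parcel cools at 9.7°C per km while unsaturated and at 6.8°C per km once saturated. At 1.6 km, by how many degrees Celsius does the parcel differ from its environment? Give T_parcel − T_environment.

Parcel:
  Dry to 1000 m: -9.7 × 0.7 km = -6.79°C, so T = 20.11°C.
  Saturated to 1600 m: -6.8 × 0.6 km = -4.08°C, so T = 16.03°C.
Environment:
  Environment to 1600 m: -6.6 × 1.3 km = -8.58°C, so T = 18.32°C.
T_parcel − T_env = 16.03 − 18.32 = -2.29°C

-2.29°C (parcel cooler than environment)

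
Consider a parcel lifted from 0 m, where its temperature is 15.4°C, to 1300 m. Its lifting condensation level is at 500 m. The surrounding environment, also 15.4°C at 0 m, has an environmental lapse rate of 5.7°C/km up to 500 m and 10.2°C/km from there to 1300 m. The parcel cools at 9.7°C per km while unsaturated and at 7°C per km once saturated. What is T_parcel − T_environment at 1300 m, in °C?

+0.56°C (parcel warmer than environment)

Parcel:
  0 → 500 m (dry, 9.7°C/km): ΔT = -9.7 × 0.5 = -4.85°C → T = 10.55°C
  500 → 1300 m (saturated, 7°C/km): ΔT = -7 × 0.8 = -5.6°C → T = 4.95°C
Environment:
  0 → 500 m (environment, lower layer, 5.7°C/km): ΔT = -5.7 × 0.5 = -2.85°C → T = 12.55°C
  500 → 1300 m (environment, upper layer, 10.2°C/km): ΔT = -10.2 × 0.8 = -8.16°C → T = 4.39°C
T_parcel − T_env = 4.95 − 4.39 = +0.56°C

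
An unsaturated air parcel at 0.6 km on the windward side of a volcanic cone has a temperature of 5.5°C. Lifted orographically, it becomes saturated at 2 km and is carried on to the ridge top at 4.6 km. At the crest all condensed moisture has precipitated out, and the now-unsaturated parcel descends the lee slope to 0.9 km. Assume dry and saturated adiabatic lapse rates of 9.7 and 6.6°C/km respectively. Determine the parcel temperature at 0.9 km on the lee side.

600 → 2000 m (dry, 9.7°C/km): ΔT = -9.7 × 1.4 = -13.58°C → T = -8.08°C
2000 → 4600 m (saturated, 6.6°C/km): ΔT = -6.6 × 2.6 = -17.16°C → T = -25.24°C
4600 → 900 m (dry descent, 9.7°C/km): ΔT = +9.7 × 3.7 = +35.89°C → T = 10.65°C

10.65°C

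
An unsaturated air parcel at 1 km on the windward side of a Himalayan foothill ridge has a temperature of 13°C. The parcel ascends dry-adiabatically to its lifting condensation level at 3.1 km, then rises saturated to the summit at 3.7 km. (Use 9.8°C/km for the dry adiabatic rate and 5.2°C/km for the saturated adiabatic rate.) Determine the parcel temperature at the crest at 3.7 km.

1000–3100 m, dry: Δz = 2.1 km ⇒ ΔT = -20.58°C; T = -7.58°C
3100–3700 m, saturated: Δz = 0.6 km ⇒ ΔT = -3.12°C; T = -10.7°C

-10.7°C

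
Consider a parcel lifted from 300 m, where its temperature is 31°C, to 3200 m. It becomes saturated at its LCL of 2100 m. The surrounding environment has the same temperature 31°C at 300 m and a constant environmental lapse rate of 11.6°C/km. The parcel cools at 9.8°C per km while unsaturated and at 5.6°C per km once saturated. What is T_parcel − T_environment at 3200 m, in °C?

+9.84°C (parcel warmer than environment)

Parcel:
  From 300 m to 2100 m (dry): cools by 9.8 × 1.8 = 17.64°C, giving 13.36°C.
  From 2100 m to 3200 m (saturated): cools by 5.6 × 1.1 = 6.16°C, giving 7.2°C.
Environment:
  From 300 m to 3200 m (environment): cools by 11.6 × 2.9 = 33.64°C, giving -2.64°C.
T_parcel − T_env = 7.2 − (-2.64) = +9.84°C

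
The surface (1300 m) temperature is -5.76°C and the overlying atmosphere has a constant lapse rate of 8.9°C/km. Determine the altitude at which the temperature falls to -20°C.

2900 m

Height above start = (-5.76 − (-20)) / 8.9 = 1.6 km
Altitude = 1300 m + 1600 m = 2900 m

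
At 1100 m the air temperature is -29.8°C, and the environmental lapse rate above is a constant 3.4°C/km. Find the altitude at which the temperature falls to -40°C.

Height above start = (-29.8 − (-40)) / 3.4 = 3 km
Altitude = 1100 m + 3000 m = 4100 m

4100 m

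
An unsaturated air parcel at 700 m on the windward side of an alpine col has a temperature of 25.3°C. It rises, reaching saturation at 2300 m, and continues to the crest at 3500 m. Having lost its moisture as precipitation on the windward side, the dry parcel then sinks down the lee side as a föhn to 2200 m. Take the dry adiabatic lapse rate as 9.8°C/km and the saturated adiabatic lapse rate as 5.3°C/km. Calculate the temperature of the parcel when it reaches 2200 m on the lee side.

16°C

Dry to 2300 m: -9.8 × 1.6 km = -15.68°C, so T = 9.62°C.
Saturated to 3500 m: -5.3 × 1.2 km = -6.36°C, so T = 3.26°C.
Dry descent to 2200 m: +9.8 × 1.3 km = +12.74°C, so T = 16°C.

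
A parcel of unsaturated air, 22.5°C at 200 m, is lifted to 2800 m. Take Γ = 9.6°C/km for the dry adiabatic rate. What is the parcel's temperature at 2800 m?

200–2800 m, dry adiabatic: Δz = 2.6 km ⇒ ΔT = -24.96°C; T = -2.46°C

-2.46°C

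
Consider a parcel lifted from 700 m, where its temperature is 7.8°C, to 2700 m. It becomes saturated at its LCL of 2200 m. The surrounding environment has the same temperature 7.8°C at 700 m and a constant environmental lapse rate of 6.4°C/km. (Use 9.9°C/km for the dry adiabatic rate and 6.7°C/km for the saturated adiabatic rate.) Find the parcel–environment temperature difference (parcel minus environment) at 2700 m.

Parcel:
  From 700 m to 2200 m (dry): cools by 9.9 × 1.5 = 14.85°C, giving -7.05°C.
  From 2200 m to 2700 m (saturated): cools by 6.7 × 0.5 = 3.35°C, giving -10.4°C.
Environment:
  From 700 m to 2700 m (environment): cools by 6.4 × 2 = 12.8°C, giving -5°C.
T_parcel − T_env = -10.4 − (-5) = -5.4°C

-5.4°C (parcel cooler than environment)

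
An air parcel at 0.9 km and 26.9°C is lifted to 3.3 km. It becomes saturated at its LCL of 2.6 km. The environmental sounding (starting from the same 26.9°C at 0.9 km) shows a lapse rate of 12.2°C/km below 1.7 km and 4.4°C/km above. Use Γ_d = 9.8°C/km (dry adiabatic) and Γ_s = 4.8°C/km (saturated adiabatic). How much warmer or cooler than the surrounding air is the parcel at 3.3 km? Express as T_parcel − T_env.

Parcel:
  900–2600 m, dry: Δz = 1.7 km ⇒ ΔT = -16.66°C; T = 10.24°C
  2600–3300 m, saturated: Δz = 0.7 km ⇒ ΔT = -3.36°C; T = 6.88°C
Environment:
  900–1700 m, environment, lower layer: Δz = 0.8 km ⇒ ΔT = -9.76°C; T = 17.14°C
  1700–3300 m, environment, upper layer: Δz = 1.6 km ⇒ ΔT = -7.04°C; T = 10.1°C
T_parcel − T_env = 6.88 − 10.1 = -3.22°C

-3.22°C (parcel cooler than environment)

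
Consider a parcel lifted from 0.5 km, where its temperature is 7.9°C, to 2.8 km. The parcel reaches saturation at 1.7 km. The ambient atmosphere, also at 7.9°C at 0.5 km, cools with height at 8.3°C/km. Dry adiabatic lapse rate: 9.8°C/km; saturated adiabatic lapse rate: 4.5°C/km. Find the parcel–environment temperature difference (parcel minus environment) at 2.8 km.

Parcel:
  500–1700 m, dry: Δz = 1.2 km ⇒ ΔT = -11.76°C; T = -3.86°C
  1700–2800 m, saturated: Δz = 1.1 km ⇒ ΔT = -4.95°C; T = -8.81°C
Environment:
  500–2800 m, environment: Δz = 2.3 km ⇒ ΔT = -19.09°C; T = -11.19°C
T_parcel − T_env = -8.81 − (-11.19) = +2.38°C

+2.38°C (parcel warmer than environment)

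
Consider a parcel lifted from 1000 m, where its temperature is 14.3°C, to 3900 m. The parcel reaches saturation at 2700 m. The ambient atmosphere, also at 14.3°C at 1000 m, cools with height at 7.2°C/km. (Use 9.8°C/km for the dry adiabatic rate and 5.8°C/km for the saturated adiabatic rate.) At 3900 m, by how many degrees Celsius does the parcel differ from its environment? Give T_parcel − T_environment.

-2.74°C (parcel cooler than environment)

Parcel:
  Dry to 2700 m: -9.8 × 1.7 km = -16.66°C, so T = -2.36°C.
  Saturated to 3900 m: -5.8 × 1.2 km = -6.96°C, so T = -9.32°C.
Environment:
  Environment to 3900 m: -7.2 × 2.9 km = -20.88°C, so T = -6.58°C.
T_parcel − T_env = -9.32 − (-6.58) = -2.74°C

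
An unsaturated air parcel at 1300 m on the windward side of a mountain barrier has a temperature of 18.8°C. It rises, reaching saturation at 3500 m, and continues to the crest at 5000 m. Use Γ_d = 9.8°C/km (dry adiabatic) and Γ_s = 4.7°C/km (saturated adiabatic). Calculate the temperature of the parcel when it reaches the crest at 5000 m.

-9.81°C

1300–3500 m, dry: Δz = 2.2 km ⇒ ΔT = -21.56°C; T = -2.76°C
3500–5000 m, saturated: Δz = 1.5 km ⇒ ΔT = -7.05°C; T = -9.81°C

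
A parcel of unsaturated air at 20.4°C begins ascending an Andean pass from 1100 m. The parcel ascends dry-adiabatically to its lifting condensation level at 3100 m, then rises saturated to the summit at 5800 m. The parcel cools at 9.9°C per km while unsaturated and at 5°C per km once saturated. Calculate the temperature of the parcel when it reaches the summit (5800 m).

-12.9°C

1100–3100 m, dry: Δz = 2 km ⇒ ΔT = -19.8°C; T = 0.6°C
3100–5800 m, saturated: Δz = 2.7 km ⇒ ΔT = -13.5°C; T = -12.9°C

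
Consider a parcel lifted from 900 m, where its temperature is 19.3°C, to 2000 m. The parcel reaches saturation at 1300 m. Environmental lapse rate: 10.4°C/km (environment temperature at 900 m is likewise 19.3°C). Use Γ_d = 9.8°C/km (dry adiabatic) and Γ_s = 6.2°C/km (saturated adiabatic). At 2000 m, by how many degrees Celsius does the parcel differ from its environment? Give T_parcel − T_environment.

+3.18°C (parcel warmer than environment)

Parcel:
  Dry to 1300 m: -9.8 × 0.4 km = -3.92°C, so T = 15.38°C.
  Saturated to 2000 m: -6.2 × 0.7 km = -4.34°C, so T = 11.04°C.
Environment:
  Environment to 2000 m: -10.4 × 1.1 km = -11.44°C, so T = 7.86°C.
T_parcel − T_env = 11.04 − 7.86 = +3.18°C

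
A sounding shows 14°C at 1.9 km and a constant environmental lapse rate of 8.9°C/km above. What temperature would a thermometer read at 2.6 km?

From 1900 m to 2600 m (environmental): cools by 8.9 × 0.7 = 6.23°C, giving 7.77°C.

7.77°C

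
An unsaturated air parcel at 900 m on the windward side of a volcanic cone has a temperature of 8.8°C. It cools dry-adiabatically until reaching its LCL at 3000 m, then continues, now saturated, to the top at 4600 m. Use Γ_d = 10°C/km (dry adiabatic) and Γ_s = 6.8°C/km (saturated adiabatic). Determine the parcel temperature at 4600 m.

From 900 m to 3000 m (dry): cools by 10 × 2.1 = 21°C, giving -12.2°C.
From 3000 m to 4600 m (saturated): cools by 6.8 × 1.6 = 10.88°C, giving -23.08°C.

-23.08°C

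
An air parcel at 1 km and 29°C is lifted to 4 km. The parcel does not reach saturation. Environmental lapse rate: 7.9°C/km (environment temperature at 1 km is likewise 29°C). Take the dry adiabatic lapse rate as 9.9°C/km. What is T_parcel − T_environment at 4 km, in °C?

-6°C (parcel cooler than environment)

Parcel:
  1000 → 4000 m (dry, 9.9°C/km): ΔT = -9.9 × 3 = -29.7°C → T = -0.7°C
Environment:
  1000 → 4000 m (environment, 7.9°C/km): ΔT = -7.9 × 3 = -23.7°C → T = 5.3°C
T_parcel − T_env = -0.7 − 5.3 = -6°C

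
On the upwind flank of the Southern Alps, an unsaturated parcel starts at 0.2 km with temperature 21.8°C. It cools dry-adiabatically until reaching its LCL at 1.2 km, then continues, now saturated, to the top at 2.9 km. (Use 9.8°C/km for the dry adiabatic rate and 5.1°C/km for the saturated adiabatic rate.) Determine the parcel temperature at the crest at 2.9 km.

3.33°C

200–1200 m, dry: Δz = 1 km ⇒ ΔT = -9.8°C; T = 12°C
1200–2900 m, saturated: Δz = 1.7 km ⇒ ΔT = -8.67°C; T = 3.33°C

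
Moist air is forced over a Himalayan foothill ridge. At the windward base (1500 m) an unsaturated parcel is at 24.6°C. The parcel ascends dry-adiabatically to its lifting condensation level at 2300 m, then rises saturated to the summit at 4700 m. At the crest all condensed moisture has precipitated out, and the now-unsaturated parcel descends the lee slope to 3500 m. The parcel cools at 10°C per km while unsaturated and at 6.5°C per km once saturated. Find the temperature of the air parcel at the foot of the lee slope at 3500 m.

1500–2300 m, dry: Δz = 0.8 km ⇒ ΔT = -8°C; T = 16.6°C
2300–4700 m, saturated: Δz = 2.4 km ⇒ ΔT = -15.6°C; T = 1°C
4700–3500 m, dry descent: Δz = 1.2 km ⇒ ΔT = +12°C; T = 13°C

13°C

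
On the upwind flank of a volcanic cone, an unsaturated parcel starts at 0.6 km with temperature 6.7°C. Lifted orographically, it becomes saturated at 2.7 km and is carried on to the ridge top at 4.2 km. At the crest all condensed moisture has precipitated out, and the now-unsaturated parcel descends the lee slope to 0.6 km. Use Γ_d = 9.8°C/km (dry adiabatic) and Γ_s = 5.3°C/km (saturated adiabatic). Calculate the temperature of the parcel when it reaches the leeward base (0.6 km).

13.45°C

Dry to 2700 m: -9.8 × 2.1 km = -20.58°C, so T = -13.88°C.
Saturated to 4200 m: -5.3 × 1.5 km = -7.95°C, so T = -21.83°C.
Dry descent to 600 m: +9.8 × 3.6 km = +35.28°C, so T = 13.45°C.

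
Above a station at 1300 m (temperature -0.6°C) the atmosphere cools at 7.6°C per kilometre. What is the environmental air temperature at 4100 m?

-21.88°C

1300 → 4100 m (environmental, 7.6°C/km): ΔT = -7.6 × 2.8 = -21.28°C → T = -21.88°C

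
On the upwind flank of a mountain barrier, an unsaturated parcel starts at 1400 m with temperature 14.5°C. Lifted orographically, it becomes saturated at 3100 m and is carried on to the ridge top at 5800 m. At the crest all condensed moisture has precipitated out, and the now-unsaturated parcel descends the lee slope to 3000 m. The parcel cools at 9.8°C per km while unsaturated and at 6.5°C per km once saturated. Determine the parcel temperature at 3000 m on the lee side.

1400–3100 m, dry: Δz = 1.7 km ⇒ ΔT = -16.66°C; T = -2.16°C
3100–5800 m, saturated: Δz = 2.7 km ⇒ ΔT = -17.55°C; T = -19.71°C
5800–3000 m, dry descent: Δz = 2.8 km ⇒ ΔT = +27.44°C; T = 7.73°C

7.73°C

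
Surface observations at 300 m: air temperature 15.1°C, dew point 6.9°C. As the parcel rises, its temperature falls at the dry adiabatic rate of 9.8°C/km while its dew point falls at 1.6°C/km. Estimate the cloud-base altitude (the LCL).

1300 m

T and T_d converge at 9.8 − 1.6 = 8.2°C per km
Height above start = (15.1 − 6.9) / 8.2 = 1 km
LCL altitude = 300 m + 1000 m = 1300 m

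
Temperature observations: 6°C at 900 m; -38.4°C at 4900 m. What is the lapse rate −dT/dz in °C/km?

11.1°C/km

Γ = −ΔT/Δz = (6 − (-38.4)) / (4900 − 900) m
  = 44.4°C / 4 km = 11.1°C/km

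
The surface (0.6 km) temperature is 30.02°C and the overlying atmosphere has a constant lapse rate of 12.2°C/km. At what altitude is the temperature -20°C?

Height above start = (30.02 − (-20)) / 12.2 = 4.1 km
Altitude = 600 m + 4100 m = 4700 m

4.7 km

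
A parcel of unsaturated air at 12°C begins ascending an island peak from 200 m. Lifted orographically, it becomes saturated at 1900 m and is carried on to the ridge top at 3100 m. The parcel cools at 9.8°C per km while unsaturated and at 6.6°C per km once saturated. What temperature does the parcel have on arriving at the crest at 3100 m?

-12.58°C

Dry to 1900 m: -9.8 × 1.7 km = -16.66°C, so T = -4.66°C.
Saturated to 3100 m: -6.6 × 1.2 km = -7.92°C, so T = -12.58°C.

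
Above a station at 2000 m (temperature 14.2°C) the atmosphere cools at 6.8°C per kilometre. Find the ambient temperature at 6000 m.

-13°C

From 2000 m to 6000 m (environmental): cools by 6.8 × 4 = 27.2°C, giving -13°C.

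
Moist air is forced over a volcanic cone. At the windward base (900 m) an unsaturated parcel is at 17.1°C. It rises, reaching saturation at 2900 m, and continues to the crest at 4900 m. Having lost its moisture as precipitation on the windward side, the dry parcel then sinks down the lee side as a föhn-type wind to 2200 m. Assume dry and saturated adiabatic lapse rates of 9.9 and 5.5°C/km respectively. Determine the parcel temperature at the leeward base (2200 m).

900–2900 m, dry: Δz = 2 km ⇒ ΔT = -19.8°C; T = -2.7°C
2900–4900 m, saturated: Δz = 2 km ⇒ ΔT = -11°C; T = -13.7°C
4900–2200 m, dry descent: Δz = 2.7 km ⇒ ΔT = +26.73°C; T = 13.03°C

13.03°C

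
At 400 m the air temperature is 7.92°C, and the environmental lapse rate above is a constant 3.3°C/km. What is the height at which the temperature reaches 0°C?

2800 m

Height above start = (7.92 − 0) / 3.3 = 2.4 km
Altitude = 400 m + 2400 m = 2800 m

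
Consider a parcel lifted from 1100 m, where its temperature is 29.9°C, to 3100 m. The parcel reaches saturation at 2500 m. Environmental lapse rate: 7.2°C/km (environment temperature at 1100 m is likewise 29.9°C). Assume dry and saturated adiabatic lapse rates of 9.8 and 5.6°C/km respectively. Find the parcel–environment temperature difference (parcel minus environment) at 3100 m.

-2.68°C (parcel cooler than environment)

Parcel:
  From 1100 m to 2500 m (dry): cools by 9.8 × 1.4 = 13.72°C, giving 16.18°C.
  From 2500 m to 3100 m (saturated): cools by 5.6 × 0.6 = 3.36°C, giving 12.82°C.
Environment:
  From 1100 m to 3100 m (environment): cools by 7.2 × 2 = 14.4°C, giving 15.5°C.
T_parcel − T_env = 12.82 − 15.5 = -2.68°C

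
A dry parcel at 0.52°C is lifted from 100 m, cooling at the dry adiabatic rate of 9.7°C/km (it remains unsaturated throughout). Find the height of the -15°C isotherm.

1700 m

Height above start = (0.52 − (-15)) / 9.7 = 1.6 km
Altitude = 100 m + 1600 m = 1700 m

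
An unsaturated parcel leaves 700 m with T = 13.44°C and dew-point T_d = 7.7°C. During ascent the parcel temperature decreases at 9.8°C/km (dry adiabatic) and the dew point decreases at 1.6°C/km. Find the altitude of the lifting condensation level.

1400 m

T and T_d converge at 9.8 − 1.6 = 8.2°C per km
Height above start = (13.44 − 7.7) / 8.2 = 0.7 km
LCL altitude = 700 m + 700 m = 1400 m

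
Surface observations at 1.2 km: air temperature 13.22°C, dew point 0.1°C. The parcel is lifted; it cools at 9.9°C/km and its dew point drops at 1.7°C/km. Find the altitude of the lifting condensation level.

T and T_d converge at 9.9 − 1.7 = 8.2°C per km
Height above start = (13.22 − 0.1) / 8.2 = 1.6 km
LCL altitude = 1200 m + 1600 m = 2800 m

2.8 km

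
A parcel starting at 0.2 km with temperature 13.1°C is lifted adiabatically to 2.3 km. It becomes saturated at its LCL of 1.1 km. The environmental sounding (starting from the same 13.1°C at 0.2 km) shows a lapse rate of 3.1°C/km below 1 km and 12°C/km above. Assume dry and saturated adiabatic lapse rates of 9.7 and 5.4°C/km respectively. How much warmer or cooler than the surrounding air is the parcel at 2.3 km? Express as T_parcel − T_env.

Parcel:
  200–1100 m, dry: Δz = 0.9 km ⇒ ΔT = -8.73°C; T = 4.37°C
  1100–2300 m, saturated: Δz = 1.2 km ⇒ ΔT = -6.48°C; T = -2.11°C
Environment:
  200–1000 m, environment, lower layer: Δz = 0.8 km ⇒ ΔT = -2.48°C; T = 10.62°C
  1000–2300 m, environment, upper layer: Δz = 1.3 km ⇒ ΔT = -15.6°C; T = -4.98°C
T_parcel − T_env = -2.11 − (-4.98) = +2.87°C

+2.87°C (parcel warmer than environment)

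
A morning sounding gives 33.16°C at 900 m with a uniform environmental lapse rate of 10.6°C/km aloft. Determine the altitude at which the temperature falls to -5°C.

Height above start = (33.16 − (-5)) / 10.6 = 3.6 km
Altitude = 900 m + 3600 m = 4500 m

4500 m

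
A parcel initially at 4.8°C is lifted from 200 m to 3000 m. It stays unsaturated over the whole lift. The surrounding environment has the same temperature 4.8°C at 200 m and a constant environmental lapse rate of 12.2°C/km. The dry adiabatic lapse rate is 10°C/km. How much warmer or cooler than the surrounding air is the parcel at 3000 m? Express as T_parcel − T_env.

+6.16°C (parcel warmer than environment)

Parcel:
  From 200 m to 3000 m (dry): cools by 10 × 2.8 = 28°C, giving -23.2°C.
Environment:
  From 200 m to 3000 m (environment): cools by 12.2 × 2.8 = 34.16°C, giving -29.36°C.
T_parcel − T_env = -23.2 − (-29.36) = +6.16°C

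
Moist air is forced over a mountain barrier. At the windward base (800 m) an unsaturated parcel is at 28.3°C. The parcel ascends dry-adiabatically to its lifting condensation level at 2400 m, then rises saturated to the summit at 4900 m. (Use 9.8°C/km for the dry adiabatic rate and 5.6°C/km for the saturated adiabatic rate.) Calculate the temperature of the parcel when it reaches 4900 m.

-1.38°C

800 → 2400 m (dry, 9.8°C/km): ΔT = -9.8 × 1.6 = -15.68°C → T = 12.62°C
2400 → 4900 m (saturated, 5.6°C/km): ΔT = -5.6 × 2.5 = -14°C → T = -1.38°C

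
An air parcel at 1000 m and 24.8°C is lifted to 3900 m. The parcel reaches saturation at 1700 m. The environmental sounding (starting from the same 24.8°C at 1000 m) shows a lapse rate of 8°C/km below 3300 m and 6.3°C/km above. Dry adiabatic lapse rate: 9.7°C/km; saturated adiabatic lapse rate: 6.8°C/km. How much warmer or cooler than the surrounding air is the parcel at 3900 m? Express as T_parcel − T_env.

+0.43°C (parcel warmer than environment)

Parcel:
  1000 → 1700 m (dry, 9.7°C/km): ΔT = -9.7 × 0.7 = -6.79°C → T = 18.01°C
  1700 → 3900 m (saturated, 6.8°C/km): ΔT = -6.8 × 2.2 = -14.96°C → T = 3.05°C
Environment:
  1000 → 3300 m (environment, lower layer, 8°C/km): ΔT = -8 × 2.3 = -18.4°C → T = 6.4°C
  3300 → 3900 m (environment, upper layer, 6.3°C/km): ΔT = -6.3 × 0.6 = -3.78°C → T = 2.62°C
T_parcel − T_env = 3.05 − 2.62 = +0.43°C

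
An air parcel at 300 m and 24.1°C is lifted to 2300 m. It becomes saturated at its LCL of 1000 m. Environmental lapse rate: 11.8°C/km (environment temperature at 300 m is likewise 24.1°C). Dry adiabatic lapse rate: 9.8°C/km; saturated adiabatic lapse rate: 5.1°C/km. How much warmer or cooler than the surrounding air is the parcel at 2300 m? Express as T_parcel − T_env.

+10.11°C (parcel warmer than environment)

Parcel:
  300–1000 m, dry: Δz = 0.7 km ⇒ ΔT = -6.86°C; T = 17.24°C
  1000–2300 m, saturated: Δz = 1.3 km ⇒ ΔT = -6.63°C; T = 10.61°C
Environment:
  300–2300 m, environment: Δz = 2 km ⇒ ΔT = -23.6°C; T = 0.5°C
T_parcel − T_env = 10.61 − 0.5 = +10.11°C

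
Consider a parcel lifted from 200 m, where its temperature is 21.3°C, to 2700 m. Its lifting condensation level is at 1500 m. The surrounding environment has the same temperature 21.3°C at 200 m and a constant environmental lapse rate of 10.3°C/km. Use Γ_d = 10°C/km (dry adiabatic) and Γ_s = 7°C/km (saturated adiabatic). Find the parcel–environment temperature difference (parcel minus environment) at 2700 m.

Parcel:
  From 200 m to 1500 m (dry): cools by 10 × 1.3 = 13°C, giving 8.3°C.
  From 1500 m to 2700 m (saturated): cools by 7 × 1.2 = 8.4°C, giving -0.1°C.
Environment:
  From 200 m to 2700 m (environment): cools by 10.3 × 2.5 = 25.75°C, giving -4.45°C.
T_parcel − T_env = -0.1 − (-4.45) = +4.35°C

+4.35°C (parcel warmer than environment)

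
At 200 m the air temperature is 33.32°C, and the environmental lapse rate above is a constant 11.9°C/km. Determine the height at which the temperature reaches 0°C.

Height above start = (33.32 − 0) / 11.9 = 2.8 km
Altitude = 200 m + 2800 m = 3000 m

3000 m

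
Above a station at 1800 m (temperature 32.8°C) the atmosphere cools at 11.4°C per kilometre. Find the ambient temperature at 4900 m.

-2.54°C

1800–4900 m, environmental: Δz = 3.1 km ⇒ ΔT = -35.34°C; T = -2.54°C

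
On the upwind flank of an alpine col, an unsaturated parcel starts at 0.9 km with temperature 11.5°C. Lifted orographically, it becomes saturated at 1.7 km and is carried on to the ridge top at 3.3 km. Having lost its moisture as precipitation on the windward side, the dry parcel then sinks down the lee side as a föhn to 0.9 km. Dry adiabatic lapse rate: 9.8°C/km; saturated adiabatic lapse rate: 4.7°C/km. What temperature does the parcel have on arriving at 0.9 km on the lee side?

900–1700 m, dry: Δz = 0.8 km ⇒ ΔT = -7.84°C; T = 3.66°C
1700–3300 m, saturated: Δz = 1.6 km ⇒ ΔT = -7.52°C; T = -3.86°C
3300–900 m, dry descent: Δz = 2.4 km ⇒ ΔT = +23.52°C; T = 19.66°C

19.66°C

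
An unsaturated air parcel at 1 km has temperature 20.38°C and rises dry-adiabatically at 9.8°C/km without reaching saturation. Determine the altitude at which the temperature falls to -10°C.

4.1 km

Height above start = (20.38 − (-10)) / 9.8 = 3.1 km
Altitude = 1000 m + 3100 m = 4100 m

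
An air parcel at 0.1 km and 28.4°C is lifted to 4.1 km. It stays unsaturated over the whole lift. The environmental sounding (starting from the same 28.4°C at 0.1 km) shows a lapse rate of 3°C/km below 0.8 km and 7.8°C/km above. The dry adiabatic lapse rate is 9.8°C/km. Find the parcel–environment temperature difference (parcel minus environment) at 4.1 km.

-11.36°C (parcel cooler than environment)

Parcel:
  100 → 4100 m (dry, 9.8°C/km): ΔT = -9.8 × 4 = -39.2°C → T = -10.8°C
Environment:
  100 → 800 m (environment, lower layer, 3°C/km): ΔT = -3 × 0.7 = -2.1°C → T = 26.3°C
  800 → 4100 m (environment, upper layer, 7.8°C/km): ΔT = -7.8 × 3.3 = -25.74°C → T = 0.56°C
T_parcel − T_env = -10.8 − 0.56 = -11.36°C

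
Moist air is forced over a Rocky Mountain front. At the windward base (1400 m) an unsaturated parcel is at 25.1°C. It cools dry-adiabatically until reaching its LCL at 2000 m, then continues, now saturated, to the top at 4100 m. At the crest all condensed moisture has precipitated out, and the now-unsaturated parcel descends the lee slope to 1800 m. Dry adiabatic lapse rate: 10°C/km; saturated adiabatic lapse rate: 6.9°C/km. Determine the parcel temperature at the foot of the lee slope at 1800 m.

27.61°C

1400–2000 m, dry: Δz = 0.6 km ⇒ ΔT = -6°C; T = 19.1°C
2000–4100 m, saturated: Δz = 2.1 km ⇒ ΔT = -14.49°C; T = 4.61°C
4100–1800 m, dry descent: Δz = 2.3 km ⇒ ΔT = +23°C; T = 27.61°C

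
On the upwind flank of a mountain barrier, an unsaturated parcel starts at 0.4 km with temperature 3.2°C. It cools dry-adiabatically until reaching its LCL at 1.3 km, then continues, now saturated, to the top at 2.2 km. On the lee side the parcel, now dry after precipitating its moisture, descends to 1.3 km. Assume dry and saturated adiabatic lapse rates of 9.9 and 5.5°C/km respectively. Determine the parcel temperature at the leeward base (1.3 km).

400 → 1300 m (dry, 9.9°C/km): ΔT = -9.9 × 0.9 = -8.91°C → T = -5.71°C
1300 → 2200 m (saturated, 5.5°C/km): ΔT = -5.5 × 0.9 = -4.95°C → T = -10.66°C
2200 → 1300 m (dry descent, 9.9°C/km): ΔT = +9.9 × 0.9 = +8.91°C → T = -1.75°C

-1.75°C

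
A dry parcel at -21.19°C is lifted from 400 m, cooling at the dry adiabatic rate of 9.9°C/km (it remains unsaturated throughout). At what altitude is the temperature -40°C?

2300 m

Height above start = (-21.19 − (-40)) / 9.9 = 1.9 km
Altitude = 400 m + 1900 m = 2300 m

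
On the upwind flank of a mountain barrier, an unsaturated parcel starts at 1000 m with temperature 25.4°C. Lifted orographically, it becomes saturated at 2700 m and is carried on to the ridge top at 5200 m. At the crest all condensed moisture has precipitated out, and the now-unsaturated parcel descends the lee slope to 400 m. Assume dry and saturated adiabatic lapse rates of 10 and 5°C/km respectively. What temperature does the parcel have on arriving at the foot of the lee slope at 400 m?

43.9°C

From 1000 m to 2700 m (dry): cools by 10 × 1.7 = 17°C, giving 8.4°C.
From 2700 m to 5200 m (saturated): cools by 5 × 2.5 = 12.5°C, giving -4.1°C.
From 5200 m to 400 m (dry descent): warms by 10 × 4.8 = 48°C, giving 43.9°C.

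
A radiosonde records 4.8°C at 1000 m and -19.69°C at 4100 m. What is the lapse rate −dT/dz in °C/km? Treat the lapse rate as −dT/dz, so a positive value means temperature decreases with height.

7.9°C/km

Γ = −ΔT/Δz = (4.8 − (-19.69)) / (4100 − 1000) m
  = 24.49°C / 3.1 km = 7.9°C/km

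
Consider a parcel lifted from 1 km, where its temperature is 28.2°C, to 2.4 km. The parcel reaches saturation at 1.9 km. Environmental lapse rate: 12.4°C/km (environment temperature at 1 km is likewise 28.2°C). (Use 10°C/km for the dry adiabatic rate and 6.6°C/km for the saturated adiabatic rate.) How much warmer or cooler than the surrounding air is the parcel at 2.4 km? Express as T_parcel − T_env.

+5.06°C (parcel warmer than environment)

Parcel:
  1000–1900 m, dry: Δz = 0.9 km ⇒ ΔT = -9°C; T = 19.2°C
  1900–2400 m, saturated: Δz = 0.5 km ⇒ ΔT = -3.3°C; T = 15.9°C
Environment:
  1000–2400 m, environment: Δz = 1.4 km ⇒ ΔT = -17.36°C; T = 10.84°C
T_parcel − T_env = 15.9 − 10.84 = +5.06°C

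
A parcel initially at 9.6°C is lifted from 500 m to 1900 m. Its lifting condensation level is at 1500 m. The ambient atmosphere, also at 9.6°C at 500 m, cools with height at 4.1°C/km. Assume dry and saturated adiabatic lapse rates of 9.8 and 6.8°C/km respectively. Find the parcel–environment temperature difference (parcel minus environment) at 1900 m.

Parcel:
  500 → 1500 m (dry, 9.8°C/km): ΔT = -9.8 × 1 = -9.8°C → T = -0.2°C
  1500 → 1900 m (saturated, 6.8°C/km): ΔT = -6.8 × 0.4 = -2.72°C → T = -2.92°C
Environment:
  500 → 1900 m (environment, 4.1°C/km): ΔT = -4.1 × 1.4 = -5.74°C → T = 3.86°C
T_parcel − T_env = -2.92 − 3.86 = -6.78°C

-6.78°C (parcel cooler than environment)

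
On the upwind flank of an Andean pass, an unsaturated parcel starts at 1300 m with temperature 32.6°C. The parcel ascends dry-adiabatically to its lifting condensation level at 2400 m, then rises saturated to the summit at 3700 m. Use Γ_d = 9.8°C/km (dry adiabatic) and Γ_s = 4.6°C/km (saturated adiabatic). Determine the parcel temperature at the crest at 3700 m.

1300 → 2400 m (dry, 9.8°C/km): ΔT = -9.8 × 1.1 = -10.78°C → T = 21.82°C
2400 → 3700 m (saturated, 4.6°C/km): ΔT = -4.6 × 1.3 = -5.98°C → T = 15.84°C

15.84°C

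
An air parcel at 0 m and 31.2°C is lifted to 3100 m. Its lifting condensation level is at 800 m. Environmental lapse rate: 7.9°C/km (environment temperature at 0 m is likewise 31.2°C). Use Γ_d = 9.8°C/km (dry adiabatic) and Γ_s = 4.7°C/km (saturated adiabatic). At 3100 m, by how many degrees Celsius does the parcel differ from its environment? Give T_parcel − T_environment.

Parcel:
  Dry to 800 m: -9.8 × 0.8 km = -7.84°C, so T = 23.36°C.
  Saturated to 3100 m: -4.7 × 2.3 km = -10.81°C, so T = 12.55°C.
Environment:
  Environment to 3100 m: -7.9 × 3.1 km = -24.49°C, so T = 6.71°C.
T_parcel − T_env = 12.55 − 6.71 = +5.84°C

+5.84°C (parcel warmer than environment)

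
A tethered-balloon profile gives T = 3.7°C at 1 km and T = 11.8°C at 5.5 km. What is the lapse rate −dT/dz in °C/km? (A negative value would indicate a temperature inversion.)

Γ = −ΔT/Δz = (3.7 − 11.8) / (5500 − 1000) m
  = -8.1°C / 4.5 km = -1.8°C/km

-1.8°C/km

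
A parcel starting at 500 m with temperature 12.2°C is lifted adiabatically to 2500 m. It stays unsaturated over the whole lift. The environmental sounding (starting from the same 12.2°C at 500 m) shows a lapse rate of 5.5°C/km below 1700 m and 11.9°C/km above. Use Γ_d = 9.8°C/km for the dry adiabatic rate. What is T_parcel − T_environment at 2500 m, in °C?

Parcel:
  From 500 m to 2500 m (dry): cools by 9.8 × 2 = 19.6°C, giving -7.4°C.
Environment:
  From 500 m to 1700 m (environment, lower layer): cools by 5.5 × 1.2 = 6.6°C, giving 5.6°C.
  From 1700 m to 2500 m (environment, upper layer): cools by 11.9 × 0.8 = 9.52°C, giving -3.92°C.
T_parcel − T_env = -7.4 − (-3.92) = -3.48°C

-3.48°C (parcel cooler than environment)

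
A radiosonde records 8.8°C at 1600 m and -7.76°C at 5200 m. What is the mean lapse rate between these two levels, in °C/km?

Γ = −ΔT/Δz = (8.8 − (-7.76)) / (5200 − 1600) m
  = 16.56°C / 3.6 km = 4.6°C/km

4.6°C/km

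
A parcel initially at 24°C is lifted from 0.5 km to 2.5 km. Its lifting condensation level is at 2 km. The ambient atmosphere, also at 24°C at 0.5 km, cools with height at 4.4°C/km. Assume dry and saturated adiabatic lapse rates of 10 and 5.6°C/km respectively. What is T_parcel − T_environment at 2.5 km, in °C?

Parcel:
  From 500 m to 2000 m (dry): cools by 10 × 1.5 = 15°C, giving 9°C.
  From 2000 m to 2500 m (saturated): cools by 5.6 × 0.5 = 2.8°C, giving 6.2°C.
Environment:
  From 500 m to 2500 m (environment): cools by 4.4 × 2 = 8.8°C, giving 15.2°C.
T_parcel − T_env = 6.2 − 15.2 = -9°C

-9°C (parcel cooler than environment)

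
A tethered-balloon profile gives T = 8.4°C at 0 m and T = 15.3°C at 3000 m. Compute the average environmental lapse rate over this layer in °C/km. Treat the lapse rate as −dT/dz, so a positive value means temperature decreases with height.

-2.3°C/km

Γ = −ΔT/Δz = (8.4 − 15.3) / (3000 − 0) m
  = -6.9°C / 3 km = -2.3°C/km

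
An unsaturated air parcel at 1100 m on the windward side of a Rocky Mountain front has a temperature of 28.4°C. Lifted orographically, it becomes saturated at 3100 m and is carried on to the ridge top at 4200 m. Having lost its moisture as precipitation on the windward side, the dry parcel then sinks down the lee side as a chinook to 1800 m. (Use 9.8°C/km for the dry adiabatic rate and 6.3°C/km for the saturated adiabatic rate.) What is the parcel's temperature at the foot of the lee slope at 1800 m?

Dry to 3100 m: -9.8 × 2 km = -19.6°C, so T = 8.8°C.
Saturated to 4200 m: -6.3 × 1.1 km = -6.93°C, so T = 1.87°C.
Dry descent to 1800 m: +9.8 × 2.4 km = +23.52°C, so T = 25.39°C.

25.39°C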